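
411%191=29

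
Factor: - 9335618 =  - 2^1*17^1*37^1*41^1*181^1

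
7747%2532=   151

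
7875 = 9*875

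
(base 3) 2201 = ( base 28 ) 2h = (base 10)73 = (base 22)37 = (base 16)49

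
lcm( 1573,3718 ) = 40898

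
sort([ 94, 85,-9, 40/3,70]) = [  -  9,40/3, 70,85, 94]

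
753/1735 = 753/1735=0.43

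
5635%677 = 219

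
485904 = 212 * 2292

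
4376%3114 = 1262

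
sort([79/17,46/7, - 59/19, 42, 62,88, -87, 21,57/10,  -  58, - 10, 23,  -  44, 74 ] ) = [ - 87 , - 58, -44, -10, - 59/19, 79/17,57/10, 46/7, 21, 23, 42, 62, 74, 88]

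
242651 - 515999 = -273348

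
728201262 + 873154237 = 1601355499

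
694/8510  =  347/4255 = 0.08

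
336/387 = 112/129 = 0.87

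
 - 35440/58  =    -  17720/29=- 611.03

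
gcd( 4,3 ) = 1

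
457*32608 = 14901856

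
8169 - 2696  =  5473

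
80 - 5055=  - 4975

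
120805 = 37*3265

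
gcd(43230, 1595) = 55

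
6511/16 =6511/16 = 406.94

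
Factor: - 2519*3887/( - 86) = 9791353/86 = 2^( - 1)*11^1*13^2 * 23^1*43^( - 1 )*229^1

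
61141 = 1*61141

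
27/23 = 27/23 = 1.17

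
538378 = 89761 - - 448617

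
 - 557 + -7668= - 8225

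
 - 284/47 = -7 + 45/47 = -6.04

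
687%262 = 163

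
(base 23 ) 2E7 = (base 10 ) 1387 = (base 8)2553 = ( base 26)219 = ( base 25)25c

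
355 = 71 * 5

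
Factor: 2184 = 2^3*3^1*7^1*13^1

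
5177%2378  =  421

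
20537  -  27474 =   -  6937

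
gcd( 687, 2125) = 1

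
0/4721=0 = 0.00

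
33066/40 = 826  +  13/20  =  826.65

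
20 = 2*10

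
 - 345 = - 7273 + 6928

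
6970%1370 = 120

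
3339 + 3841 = 7180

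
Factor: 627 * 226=2^1*3^1*11^1*19^1*113^1 = 141702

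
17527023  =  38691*453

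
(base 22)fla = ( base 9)11541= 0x1e34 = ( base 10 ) 7732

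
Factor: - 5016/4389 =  - 8/7 = - 2^3*7^( - 1)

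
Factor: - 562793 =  -7^1*11^1*7309^1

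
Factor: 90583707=3^1*389^1 *77621^1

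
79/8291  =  79/8291 = 0.01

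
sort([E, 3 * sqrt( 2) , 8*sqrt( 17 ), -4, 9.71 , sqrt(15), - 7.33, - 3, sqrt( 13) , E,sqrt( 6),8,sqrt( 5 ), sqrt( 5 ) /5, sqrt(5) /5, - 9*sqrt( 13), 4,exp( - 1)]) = [- 9*sqrt ( 13), - 7.33,-4, - 3,exp( - 1), sqrt (5) /5,sqrt( 5)/5,  sqrt(5), sqrt(6 ), E,E, sqrt( 13),sqrt ( 15 ), 4,3*sqrt( 2),8, 9.71, 8*sqrt( 17)]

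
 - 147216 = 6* (-24536) 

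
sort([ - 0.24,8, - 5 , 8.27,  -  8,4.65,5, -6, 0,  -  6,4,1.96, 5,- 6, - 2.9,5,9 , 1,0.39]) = [ - 8, - 6, - 6,-6,- 5,  -  2.9,  -  0.24,0,0.39,1 , 1.96, 4, 4.65, 5,5,5,8, 8.27,9 ]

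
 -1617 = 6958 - 8575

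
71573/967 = 71573/967 = 74.02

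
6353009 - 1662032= 4690977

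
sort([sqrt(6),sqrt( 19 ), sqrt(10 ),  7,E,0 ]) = [ 0,  sqrt(6),E,sqrt( 10), sqrt( 19), 7 ] 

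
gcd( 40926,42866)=2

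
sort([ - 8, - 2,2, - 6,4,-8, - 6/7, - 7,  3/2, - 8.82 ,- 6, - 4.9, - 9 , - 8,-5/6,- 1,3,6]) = [ - 9,- 8.82, - 8, - 8,-8, - 7, - 6,- 6, - 4.9, - 2, - 1, - 6/7,  -  5/6,3/2,2, 3,  4, 6 ] 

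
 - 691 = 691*( - 1 )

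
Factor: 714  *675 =2^1 *3^4*5^2* 7^1 * 17^1 = 481950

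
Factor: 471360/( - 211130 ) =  - 2^5 * 3^1*43^( - 1 ) = - 96/43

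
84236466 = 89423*942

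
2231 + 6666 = 8897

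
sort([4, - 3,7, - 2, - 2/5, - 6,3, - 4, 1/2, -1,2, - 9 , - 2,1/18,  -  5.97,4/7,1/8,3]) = [ -9, - 6,-5.97, - 4,  -  3, - 2, - 2, - 1, - 2/5,1/18, 1/8,1/2,4/7,2,3,3,4, 7 ]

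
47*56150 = 2639050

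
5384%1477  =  953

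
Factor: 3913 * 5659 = 7^1*13^1*43^1*5659^1= 22143667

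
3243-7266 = -4023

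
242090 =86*2815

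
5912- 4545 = 1367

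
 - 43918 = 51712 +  - 95630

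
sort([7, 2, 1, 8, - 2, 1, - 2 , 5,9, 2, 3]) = [  -  2,-2 , 1, 1, 2, 2,3, 5, 7,8, 9 ]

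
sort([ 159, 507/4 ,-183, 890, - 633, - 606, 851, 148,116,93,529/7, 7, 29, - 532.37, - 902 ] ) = [ - 902, - 633, - 606,-532.37, - 183, 7, 29, 529/7, 93, 116, 507/4, 148,159,851,890]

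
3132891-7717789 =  - 4584898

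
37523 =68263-30740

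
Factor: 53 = 53^1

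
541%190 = 161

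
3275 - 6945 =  - 3670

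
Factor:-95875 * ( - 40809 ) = 3^1*5^3*13^1*59^1* 61^1*223^1 = 3912562875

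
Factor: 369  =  3^2 * 41^1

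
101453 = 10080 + 91373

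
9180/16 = 573 + 3/4 = 573.75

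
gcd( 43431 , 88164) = 93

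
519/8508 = 173/2836 = 0.06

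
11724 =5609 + 6115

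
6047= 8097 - 2050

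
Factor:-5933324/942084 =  - 3^( -3)*11^(-1)*13^(-1) *61^(- 1)*1483331^1=   -1483331/235521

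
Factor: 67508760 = 2^3*3^1*5^1  *11^1*199^1*257^1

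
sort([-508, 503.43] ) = [ - 508, 503.43]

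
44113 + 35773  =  79886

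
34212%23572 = 10640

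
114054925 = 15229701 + 98825224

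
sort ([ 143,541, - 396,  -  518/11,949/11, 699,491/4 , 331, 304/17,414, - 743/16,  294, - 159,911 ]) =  [ - 396,-159, - 518/11,  -  743/16,304/17, 949/11, 491/4 , 143, 294,331,414  ,  541,699,911] 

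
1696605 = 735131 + 961474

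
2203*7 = 15421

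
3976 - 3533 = 443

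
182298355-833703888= - 651405533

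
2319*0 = 0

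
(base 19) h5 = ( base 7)646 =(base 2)101001000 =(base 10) 328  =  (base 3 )110011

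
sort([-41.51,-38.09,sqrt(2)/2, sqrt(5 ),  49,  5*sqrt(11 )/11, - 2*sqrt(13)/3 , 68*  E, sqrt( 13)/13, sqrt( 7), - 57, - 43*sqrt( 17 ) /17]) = [  -  57, - 41.51,- 38.09, - 43*sqrt( 17 )/17,  -  2* sqrt( 13) /3,sqrt(13 ) /13,sqrt(2 ) /2,5 * sqrt(11 )/11,sqrt( 5),sqrt(7),  49,  68*E]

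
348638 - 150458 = 198180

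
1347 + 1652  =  2999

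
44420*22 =977240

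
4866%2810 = 2056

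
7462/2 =3731 = 3731.00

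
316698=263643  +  53055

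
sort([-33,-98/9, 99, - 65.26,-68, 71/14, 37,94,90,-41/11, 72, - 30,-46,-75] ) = [ - 75,  -  68,-65.26 , -46, - 33, - 30,-98/9,-41/11,71/14,37, 72, 90, 94,99 ]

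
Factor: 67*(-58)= - 3886 =-  2^1*29^1*67^1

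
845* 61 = 51545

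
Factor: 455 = 5^1*7^1*13^1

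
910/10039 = 910/10039 = 0.09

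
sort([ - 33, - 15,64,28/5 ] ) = [ - 33,-15,28/5,64]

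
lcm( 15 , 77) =1155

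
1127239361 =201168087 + 926071274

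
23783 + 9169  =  32952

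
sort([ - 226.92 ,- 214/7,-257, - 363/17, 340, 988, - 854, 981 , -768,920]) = [ - 854, - 768, - 257, - 226.92, - 214/7, - 363/17,340,920, 981,988 ]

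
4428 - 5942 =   -  1514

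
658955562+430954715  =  1089910277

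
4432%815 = 357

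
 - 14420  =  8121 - 22541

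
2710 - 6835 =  - 4125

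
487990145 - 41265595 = 446724550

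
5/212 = 5/212 =0.02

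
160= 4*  40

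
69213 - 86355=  -17142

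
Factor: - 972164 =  - 2^2*23^1*10567^1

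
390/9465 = 26/631  =  0.04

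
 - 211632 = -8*26454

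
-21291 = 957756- 979047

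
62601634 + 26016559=88618193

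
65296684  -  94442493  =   - 29145809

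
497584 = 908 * 548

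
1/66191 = 1/66191 = 0.00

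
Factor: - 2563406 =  - 2^1*1281703^1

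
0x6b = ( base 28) 3N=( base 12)8b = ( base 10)107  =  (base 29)3K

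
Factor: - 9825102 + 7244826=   -  2580276 = -2^2*3^1 * 19^1*11317^1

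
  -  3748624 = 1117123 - 4865747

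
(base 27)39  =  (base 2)1011010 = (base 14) 66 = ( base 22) 42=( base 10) 90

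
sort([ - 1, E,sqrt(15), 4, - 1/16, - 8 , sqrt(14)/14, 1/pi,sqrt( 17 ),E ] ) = [ - 8, - 1,-1/16,sqrt( 14)/14,1/pi, E, E, sqrt( 15), 4, sqrt( 17) ]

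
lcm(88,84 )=1848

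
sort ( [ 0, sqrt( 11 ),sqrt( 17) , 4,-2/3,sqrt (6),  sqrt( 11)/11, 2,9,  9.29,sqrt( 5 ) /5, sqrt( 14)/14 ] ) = [-2/3,  0, sqrt(14 )/14,  sqrt( 11)/11,sqrt (5) /5, 2,sqrt( 6), sqrt(11),4,sqrt (17 ), 9, 9.29]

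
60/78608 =15/19652 = 0.00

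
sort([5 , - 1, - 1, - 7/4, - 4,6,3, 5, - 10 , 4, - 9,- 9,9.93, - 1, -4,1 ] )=[ - 10, - 9, - 9, - 4, - 4,-7/4, - 1,-1,-1, 1,3,4 , 5,5,6,9.93] 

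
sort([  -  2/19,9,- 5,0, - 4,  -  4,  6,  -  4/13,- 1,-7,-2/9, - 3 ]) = [- 7, - 5,  -  4,-4, - 3 , - 1,  -  4/13, - 2/9 , - 2/19,0,6, 9 ]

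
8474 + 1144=9618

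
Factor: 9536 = 2^6*149^1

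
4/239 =4/239 = 0.02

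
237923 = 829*287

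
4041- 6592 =-2551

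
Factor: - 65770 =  - 2^1*5^1 * 6577^1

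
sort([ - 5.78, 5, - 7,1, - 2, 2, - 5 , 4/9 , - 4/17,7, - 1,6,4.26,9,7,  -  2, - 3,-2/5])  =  [-7, - 5.78,-5, - 3, - 2, - 2, - 1, - 2/5, - 4/17,4/9,1,2,4.26,5,6, 7,  7,9]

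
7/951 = 7/951 = 0.01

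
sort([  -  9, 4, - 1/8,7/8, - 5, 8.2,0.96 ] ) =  [ - 9,  -  5,  -  1/8,7/8, 0.96,4,8.2]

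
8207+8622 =16829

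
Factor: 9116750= 2^1*  5^3*36467^1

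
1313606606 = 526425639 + 787180967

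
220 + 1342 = 1562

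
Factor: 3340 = 2^2*5^1*167^1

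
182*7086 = 1289652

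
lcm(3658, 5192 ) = 160952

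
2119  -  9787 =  - 7668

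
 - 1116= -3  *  372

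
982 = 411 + 571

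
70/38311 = 10/5473 =0.00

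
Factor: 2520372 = 2^2*3^1*210031^1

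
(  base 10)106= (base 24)4a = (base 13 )82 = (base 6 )254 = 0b1101010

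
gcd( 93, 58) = 1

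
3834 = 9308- 5474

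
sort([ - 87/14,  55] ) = [ - 87/14,  55]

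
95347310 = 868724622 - 773377312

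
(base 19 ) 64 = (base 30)3s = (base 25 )4i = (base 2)1110110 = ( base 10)118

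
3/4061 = 3/4061 = 0.00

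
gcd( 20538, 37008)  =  18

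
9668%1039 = 317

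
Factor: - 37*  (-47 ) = 1739= 37^1 * 47^1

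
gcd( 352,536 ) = 8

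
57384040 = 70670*812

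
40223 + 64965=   105188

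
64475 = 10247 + 54228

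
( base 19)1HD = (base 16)2B9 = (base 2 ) 1010111001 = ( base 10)697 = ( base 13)418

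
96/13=7 + 5/13 = 7.38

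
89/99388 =89/99388= 0.00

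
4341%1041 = 177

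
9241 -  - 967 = 10208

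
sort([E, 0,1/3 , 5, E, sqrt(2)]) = [ 0,1/3, sqrt(2), E , E, 5 ] 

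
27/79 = 27/79 = 0.34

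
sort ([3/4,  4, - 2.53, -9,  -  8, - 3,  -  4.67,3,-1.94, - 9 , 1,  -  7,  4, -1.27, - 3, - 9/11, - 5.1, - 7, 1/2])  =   [ - 9 ,  -  9,  -  8, - 7, - 7, -5.1,-4.67,-3,-3 , - 2.53, - 1.94,  -  1.27, - 9/11 , 1/2,3/4 , 1,  3,  4, 4] 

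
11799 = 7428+4371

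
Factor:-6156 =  - 2^2*3^4*19^1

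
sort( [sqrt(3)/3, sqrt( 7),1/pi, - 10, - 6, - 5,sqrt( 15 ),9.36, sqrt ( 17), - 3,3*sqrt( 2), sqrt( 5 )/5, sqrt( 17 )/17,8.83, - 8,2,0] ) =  [ - 10 ,  -  8, - 6, - 5, - 3, 0, sqrt(17)/17,  1/pi,  sqrt( 5) /5, sqrt( 3) /3, 2,sqrt(7 ),sqrt (15) , sqrt (17), 3 * sqrt ( 2 ), 8.83,  9.36 ] 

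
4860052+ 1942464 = 6802516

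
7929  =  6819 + 1110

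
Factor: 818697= 3^1*11^1*24809^1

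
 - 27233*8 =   -  217864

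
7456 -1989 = 5467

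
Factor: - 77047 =-77047^1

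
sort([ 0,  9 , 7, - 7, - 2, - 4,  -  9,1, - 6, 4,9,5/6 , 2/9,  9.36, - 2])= [-9, - 7 , - 6, - 4 ,  -  2 ,  -  2, 0, 2/9,5/6,  1 , 4,7,  9 , 9, 9.36]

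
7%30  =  7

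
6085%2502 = 1081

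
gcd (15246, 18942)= 462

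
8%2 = 0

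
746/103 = 746/103 = 7.24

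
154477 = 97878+56599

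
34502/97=34502/97 = 355.69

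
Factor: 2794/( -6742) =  - 11^1*127^1*3371^( - 1 ) = - 1397/3371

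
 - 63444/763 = - 63444/763 = - 83.15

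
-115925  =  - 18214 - 97711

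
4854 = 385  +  4469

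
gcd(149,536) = 1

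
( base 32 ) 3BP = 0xd79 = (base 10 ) 3449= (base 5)102244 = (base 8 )6571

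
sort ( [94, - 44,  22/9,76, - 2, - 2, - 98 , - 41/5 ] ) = [-98, - 44,-41/5  , - 2, - 2,22/9, 76,94]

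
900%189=144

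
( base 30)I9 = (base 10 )549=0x225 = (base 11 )45A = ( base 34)G5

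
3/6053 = 3/6053 = 0.00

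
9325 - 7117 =2208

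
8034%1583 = 119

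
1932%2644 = 1932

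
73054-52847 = 20207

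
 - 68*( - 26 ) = 1768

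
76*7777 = 591052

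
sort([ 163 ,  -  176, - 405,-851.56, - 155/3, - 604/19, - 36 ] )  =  [  -  851.56, - 405,-176  , - 155/3, - 36,  -  604/19,163]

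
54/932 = 27/466 = 0.06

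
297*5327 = 1582119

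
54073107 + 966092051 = 1020165158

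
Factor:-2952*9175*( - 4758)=2^4*3^3*5^2*13^1*41^1 *61^1*367^1 = 128868526800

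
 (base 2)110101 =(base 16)35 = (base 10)53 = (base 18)2h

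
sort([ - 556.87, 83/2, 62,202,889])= [ - 556.87, 83/2,  62, 202, 889 ]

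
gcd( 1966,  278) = 2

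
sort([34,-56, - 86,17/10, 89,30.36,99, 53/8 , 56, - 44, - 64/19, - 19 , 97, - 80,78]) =[ - 86, - 80, - 56, - 44,-19, - 64/19,17/10,53/8,30.36,  34,  56,  78,89 , 97,99] 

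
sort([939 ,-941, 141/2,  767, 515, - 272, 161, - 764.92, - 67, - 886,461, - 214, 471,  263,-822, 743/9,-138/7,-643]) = [ - 941, - 886, - 822, - 764.92, - 643,-272, - 214, - 67, - 138/7,  141/2 , 743/9, 161,263, 461,471, 515, 767,  939]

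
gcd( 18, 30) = 6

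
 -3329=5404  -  8733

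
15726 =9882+5844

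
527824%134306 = 124906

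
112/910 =8/65=0.12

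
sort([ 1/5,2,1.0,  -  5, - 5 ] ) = [-5,  -  5,1/5,1.0,2]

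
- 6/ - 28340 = 3/14170 =0.00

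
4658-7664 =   -  3006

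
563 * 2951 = 1661413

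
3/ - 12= -1/4 = - 0.25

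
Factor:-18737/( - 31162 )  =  2^( - 1)*41^1*457^1  *  15581^( - 1)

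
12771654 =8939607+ 3832047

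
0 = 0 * 87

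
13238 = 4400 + 8838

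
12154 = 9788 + 2366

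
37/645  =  37/645 =0.06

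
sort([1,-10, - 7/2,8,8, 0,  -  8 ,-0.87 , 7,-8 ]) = [-10,-8,-8, -7/2,-0.87,0,1,  7, 8,8]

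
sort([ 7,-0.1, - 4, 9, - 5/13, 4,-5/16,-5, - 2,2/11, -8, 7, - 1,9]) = [ - 8,-5, -4, - 2,  -  1,-5/13,-5/16, - 0.1,2/11,4,7, 7,9, 9] 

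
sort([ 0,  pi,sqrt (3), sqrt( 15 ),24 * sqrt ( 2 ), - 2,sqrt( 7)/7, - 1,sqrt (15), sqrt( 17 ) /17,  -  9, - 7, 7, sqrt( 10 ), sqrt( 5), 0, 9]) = [ - 9, - 7, -2, - 1, 0,0, sqrt( 17)/17,sqrt (7) /7,sqrt( 3 ),sqrt( 5),pi, sqrt (10),sqrt(15 ), sqrt ( 15 ),7, 9, 24*sqrt(  2)]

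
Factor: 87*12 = 1044 = 2^2 * 3^2*29^1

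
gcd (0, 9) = 9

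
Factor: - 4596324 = -2^2*3^1*17^1*22531^1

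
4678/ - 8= - 2339/4 = - 584.75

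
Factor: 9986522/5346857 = 2^1*7^1*13^1*17^(  -  1)*37^1*409^( - 1 ) * 769^( - 1) * 1483^1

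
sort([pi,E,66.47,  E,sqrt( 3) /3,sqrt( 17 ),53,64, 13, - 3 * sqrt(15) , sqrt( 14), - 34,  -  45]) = [ - 45,-34, - 3*sqrt( 15),sqrt( 3)/3,E,E,pi,sqrt( 14 ), sqrt( 17 ), 13,  53,64,66.47] 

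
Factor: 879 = 3^1 * 293^1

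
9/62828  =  9/62828 =0.00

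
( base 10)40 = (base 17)26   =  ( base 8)50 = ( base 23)1h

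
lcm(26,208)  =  208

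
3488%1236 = 1016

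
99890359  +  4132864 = 104023223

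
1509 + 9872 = 11381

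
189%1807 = 189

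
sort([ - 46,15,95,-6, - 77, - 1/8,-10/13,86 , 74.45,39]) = [ - 77, - 46, - 6,  -  10/13,-1/8,15,  39,74.45,86,  95] 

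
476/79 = 476/79 = 6.03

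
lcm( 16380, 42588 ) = 212940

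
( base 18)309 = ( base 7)2601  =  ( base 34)ST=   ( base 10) 981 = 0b1111010101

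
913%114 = 1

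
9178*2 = 18356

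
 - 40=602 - 642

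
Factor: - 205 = -5^1*41^1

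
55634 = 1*55634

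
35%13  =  9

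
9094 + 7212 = 16306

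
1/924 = 1/924 = 0.00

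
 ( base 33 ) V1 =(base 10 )1024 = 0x400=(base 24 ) 1IG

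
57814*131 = 7573634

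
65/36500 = 13/7300 = 0.00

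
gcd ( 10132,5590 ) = 2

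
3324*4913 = 16330812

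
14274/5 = 14274/5 = 2854.80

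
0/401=0 = 0.00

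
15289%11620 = 3669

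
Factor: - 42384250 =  - 2^1*5^3* 19^1 * 8923^1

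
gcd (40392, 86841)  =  9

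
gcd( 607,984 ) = 1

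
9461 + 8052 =17513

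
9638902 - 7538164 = 2100738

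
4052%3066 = 986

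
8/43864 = 1/5483= 0.00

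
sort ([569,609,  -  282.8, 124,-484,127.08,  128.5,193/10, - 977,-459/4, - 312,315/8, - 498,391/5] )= [ - 977, - 498,- 484, -312, - 282.8, - 459/4,193/10, 315/8,391/5, 124 , 127.08, 128.5,  569  ,  609]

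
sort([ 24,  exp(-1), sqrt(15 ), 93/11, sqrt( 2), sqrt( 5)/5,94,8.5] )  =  [ exp ( - 1)  ,  sqrt( 5)/5,sqrt ( 2 ),sqrt (15),  93/11, 8.5,24, 94 ] 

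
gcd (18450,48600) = 450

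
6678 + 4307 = 10985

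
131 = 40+91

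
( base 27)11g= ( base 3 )1001121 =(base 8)1404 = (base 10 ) 772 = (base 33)nd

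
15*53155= 797325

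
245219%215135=30084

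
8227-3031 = 5196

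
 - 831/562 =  - 2 + 293/562 =- 1.48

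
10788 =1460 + 9328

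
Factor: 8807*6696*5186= 305827090992 = 2^4*3^3*31^1*2593^1*8807^1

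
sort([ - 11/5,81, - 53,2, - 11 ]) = [  -  53, - 11, - 11/5, 2, 81] 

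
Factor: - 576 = - 2^6*3^2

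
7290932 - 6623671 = 667261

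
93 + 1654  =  1747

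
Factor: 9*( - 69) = - 3^3*23^1 = - 621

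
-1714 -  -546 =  - 1168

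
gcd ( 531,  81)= 9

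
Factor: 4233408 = 2^6 *3^1 * 17^1*1297^1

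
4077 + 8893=12970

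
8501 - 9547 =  - 1046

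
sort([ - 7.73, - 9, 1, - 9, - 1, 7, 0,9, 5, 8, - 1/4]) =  [  -  9,-9, -7.73, - 1, - 1/4, 0, 1, 5,7,8,9] 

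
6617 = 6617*1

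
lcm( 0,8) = 0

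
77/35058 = 77/35058 = 0.00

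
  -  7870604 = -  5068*1553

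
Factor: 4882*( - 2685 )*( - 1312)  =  2^6*3^1*5^1*41^1*179^1*2441^1 = 17197919040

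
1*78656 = 78656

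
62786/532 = 118 + 5/266 = 118.02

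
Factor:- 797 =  - 797^1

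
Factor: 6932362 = 2^1*17^1*41^1*4973^1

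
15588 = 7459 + 8129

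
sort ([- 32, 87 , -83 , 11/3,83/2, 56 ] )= [ - 83, - 32 , 11/3,83/2, 56,87 ]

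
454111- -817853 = 1271964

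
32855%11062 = 10731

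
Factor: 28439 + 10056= 38495 = 5^1* 7699^1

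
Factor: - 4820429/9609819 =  - 3^ ( - 1 )*43^1 * 112103^1*3203273^( - 1 ) 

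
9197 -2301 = 6896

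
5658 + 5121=10779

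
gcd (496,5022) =62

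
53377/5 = 53377/5=10675.40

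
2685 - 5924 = - 3239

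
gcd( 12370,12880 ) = 10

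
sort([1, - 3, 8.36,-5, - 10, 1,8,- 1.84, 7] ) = [ -10, - 5, - 3,  -  1.84,1, 1,7,8, 8.36]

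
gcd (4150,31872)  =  166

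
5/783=5/783 = 0.01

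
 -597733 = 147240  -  744973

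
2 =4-2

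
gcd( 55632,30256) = 976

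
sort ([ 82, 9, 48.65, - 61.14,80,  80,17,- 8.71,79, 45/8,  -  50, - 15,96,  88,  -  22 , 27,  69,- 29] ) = [ - 61.14,- 50 , - 29, - 22,-15,-8.71 , 45/8, 9, 17, 27,48.65,69,79, 80,80, 82,  88, 96] 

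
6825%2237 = 114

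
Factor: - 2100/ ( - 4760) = 2^(-1)*3^1 * 5^1*17^(- 1)= 15/34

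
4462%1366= 364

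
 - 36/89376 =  - 3/7448 = -  0.00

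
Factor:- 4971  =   - 3^1*1657^1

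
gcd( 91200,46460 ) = 20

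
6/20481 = 2/6827 = 0.00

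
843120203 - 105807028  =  737313175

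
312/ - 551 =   -  1 +239/551 = -  0.57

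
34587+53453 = 88040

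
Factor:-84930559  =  -7^1* 23^1*59^1*8941^1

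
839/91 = 9+ 20/91 = 9.22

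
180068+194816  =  374884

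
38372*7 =268604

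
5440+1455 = 6895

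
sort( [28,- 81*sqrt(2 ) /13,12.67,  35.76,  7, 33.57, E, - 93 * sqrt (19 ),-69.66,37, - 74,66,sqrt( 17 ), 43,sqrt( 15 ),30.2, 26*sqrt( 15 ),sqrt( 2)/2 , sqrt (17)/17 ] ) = [-93 * sqrt( 19 ), - 74,  -  69.66, - 81*sqrt( 2 ) /13,  sqrt(17 )/17, sqrt(2 )/2, E,sqrt( 15),sqrt( 17 ),7, 12.67, 28, 30.2,33.57,35.76  ,  37, 43,66, 26*sqrt( 15)]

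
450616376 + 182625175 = 633241551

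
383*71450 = 27365350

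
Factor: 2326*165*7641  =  2^1 * 3^4*5^1 *11^1*283^1*1163^1 =2932539390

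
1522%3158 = 1522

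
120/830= 12/83 = 0.14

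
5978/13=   459 + 11/13 = 459.85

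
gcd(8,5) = 1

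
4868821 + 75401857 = 80270678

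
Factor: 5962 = 2^1*11^1*271^1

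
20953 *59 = 1236227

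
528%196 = 136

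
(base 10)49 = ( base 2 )110001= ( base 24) 21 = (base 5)144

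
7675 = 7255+420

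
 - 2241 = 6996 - 9237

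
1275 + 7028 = 8303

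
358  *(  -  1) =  - 358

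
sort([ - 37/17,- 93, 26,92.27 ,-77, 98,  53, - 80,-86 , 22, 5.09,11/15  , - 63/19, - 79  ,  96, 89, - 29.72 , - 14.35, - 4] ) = [ - 93, - 86, - 80, - 79, - 77, - 29.72, - 14.35, - 4,-63/19, - 37/17,11/15, 5.09,22,26,  53, 89,  92.27,96,  98]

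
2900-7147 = -4247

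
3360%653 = 95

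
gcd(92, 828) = 92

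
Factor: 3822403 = 13^1  *  29^1*10139^1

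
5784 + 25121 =30905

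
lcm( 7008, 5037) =161184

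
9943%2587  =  2182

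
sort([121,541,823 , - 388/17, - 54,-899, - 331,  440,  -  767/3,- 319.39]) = [ - 899, - 331,- 319.39, - 767/3, - 54, - 388/17, 121 , 440, 541,823 ] 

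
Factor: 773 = 773^1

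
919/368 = 919/368 = 2.50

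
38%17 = 4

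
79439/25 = 3177 + 14/25 = 3177.56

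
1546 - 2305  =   - 759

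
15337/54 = 284+1/54 = 284.02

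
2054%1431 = 623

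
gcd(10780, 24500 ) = 980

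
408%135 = 3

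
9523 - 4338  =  5185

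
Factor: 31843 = 7^1*4549^1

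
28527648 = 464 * 61482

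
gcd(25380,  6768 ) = 1692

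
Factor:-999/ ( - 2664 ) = 2^( - 3)*3^1 = 3/8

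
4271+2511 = 6782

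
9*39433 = 354897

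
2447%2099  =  348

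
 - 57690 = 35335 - 93025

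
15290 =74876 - 59586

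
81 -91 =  - 10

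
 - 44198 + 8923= - 35275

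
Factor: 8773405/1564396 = 2^(-2)*5^1 * 41^(  -  1 ) * 9539^( - 1) * 1754681^1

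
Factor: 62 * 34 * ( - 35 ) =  - 73780 = -  2^2 * 5^1 * 7^1 * 17^1 * 31^1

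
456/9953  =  456/9953 =0.05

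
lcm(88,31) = 2728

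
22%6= 4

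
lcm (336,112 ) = 336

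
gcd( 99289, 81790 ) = 1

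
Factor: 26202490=2^1*5^1*59^1*89^1* 499^1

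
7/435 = 7/435 = 0.02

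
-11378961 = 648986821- 660365782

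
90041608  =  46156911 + 43884697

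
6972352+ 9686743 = 16659095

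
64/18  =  3 + 5/9 = 3.56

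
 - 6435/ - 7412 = 6435/7412 = 0.87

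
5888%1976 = 1936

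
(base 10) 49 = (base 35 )1e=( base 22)25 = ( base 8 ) 61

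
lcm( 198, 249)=16434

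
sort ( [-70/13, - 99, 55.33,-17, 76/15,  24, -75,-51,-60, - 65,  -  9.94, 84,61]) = [ - 99,-75, - 65,-60 ,  -  51,-17,- 9.94,-70/13,  76/15, 24 , 55.33, 61,84]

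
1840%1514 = 326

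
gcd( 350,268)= 2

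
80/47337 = 80/47337 = 0.00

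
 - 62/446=- 31/223 = - 0.14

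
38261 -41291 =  - 3030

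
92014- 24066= 67948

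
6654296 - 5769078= 885218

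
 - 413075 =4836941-5250016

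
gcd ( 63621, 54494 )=1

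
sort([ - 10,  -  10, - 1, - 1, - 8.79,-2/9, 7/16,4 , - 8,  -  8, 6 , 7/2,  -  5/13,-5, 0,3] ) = [ - 10, - 10, - 8.79, - 8, - 8, - 5, - 1, - 1, - 5/13, - 2/9,0, 7/16, 3, 7/2, 4,6 ]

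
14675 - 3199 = 11476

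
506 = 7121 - 6615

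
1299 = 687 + 612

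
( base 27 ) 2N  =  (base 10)77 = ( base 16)4d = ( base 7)140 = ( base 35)27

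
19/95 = 1/5 = 0.20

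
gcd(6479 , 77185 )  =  1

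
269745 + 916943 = 1186688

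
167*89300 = 14913100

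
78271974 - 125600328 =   -  47328354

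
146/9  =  146/9 = 16.22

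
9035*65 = 587275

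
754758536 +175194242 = 929952778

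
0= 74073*0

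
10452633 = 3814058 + 6638575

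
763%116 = 67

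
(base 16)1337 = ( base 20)C5J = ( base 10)4919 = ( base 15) 16ce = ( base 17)1006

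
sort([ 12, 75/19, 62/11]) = [ 75/19 , 62/11 , 12 ]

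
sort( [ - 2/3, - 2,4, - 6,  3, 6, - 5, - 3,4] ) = [-6, - 5, -3, - 2, - 2/3,  3, 4,4,6]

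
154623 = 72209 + 82414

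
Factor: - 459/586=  - 2^( - 1)*3^3* 17^1 *293^ ( - 1)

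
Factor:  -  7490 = - 2^1*5^1*7^1 * 107^1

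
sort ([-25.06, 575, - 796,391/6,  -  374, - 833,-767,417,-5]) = [ -833,- 796 ,-767,-374, - 25.06, - 5, 391/6,417,575 ]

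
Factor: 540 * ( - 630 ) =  - 2^3*3^5*5^2*7^1= - 340200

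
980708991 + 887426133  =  1868135124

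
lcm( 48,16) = 48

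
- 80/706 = -1  +  313/353= - 0.11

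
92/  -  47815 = - 92/47815 = - 0.00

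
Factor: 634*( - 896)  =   - 568064  =  -2^8*7^1*317^1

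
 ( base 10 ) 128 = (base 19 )6e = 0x80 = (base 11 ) 107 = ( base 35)3n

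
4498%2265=2233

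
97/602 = 97/602 = 0.16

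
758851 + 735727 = 1494578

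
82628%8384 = 7172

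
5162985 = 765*6749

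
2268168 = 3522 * 644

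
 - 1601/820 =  - 2 + 39/820 = - 1.95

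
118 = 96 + 22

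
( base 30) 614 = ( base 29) 6db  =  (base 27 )7c7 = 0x153A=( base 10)5434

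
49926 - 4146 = 45780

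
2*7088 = 14176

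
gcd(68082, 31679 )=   1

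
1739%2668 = 1739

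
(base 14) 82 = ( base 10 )114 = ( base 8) 162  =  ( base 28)42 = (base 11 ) a4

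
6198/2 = 3099=3099.00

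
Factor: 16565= 5^1*3313^1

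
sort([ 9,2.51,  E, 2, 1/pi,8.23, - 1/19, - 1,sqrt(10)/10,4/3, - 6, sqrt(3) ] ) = [ - 6, - 1, - 1/19, sqrt(10 ) /10,1/pi, 4/3, sqrt( 3),2, 2.51,E,  8.23,  9]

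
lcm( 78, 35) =2730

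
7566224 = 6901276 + 664948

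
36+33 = 69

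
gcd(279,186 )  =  93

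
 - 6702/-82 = 3351/41 = 81.73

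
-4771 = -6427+1656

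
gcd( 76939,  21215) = 1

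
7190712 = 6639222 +551490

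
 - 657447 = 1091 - 658538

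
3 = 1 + 2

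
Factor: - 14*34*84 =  - 39984 = - 2^4*3^1*7^2*17^1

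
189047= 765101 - 576054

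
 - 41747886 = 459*( - 90954 ) 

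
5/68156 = 5/68156 =0.00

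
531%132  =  3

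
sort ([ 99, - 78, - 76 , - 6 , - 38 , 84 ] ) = [ - 78,-76, - 38, - 6, 84, 99]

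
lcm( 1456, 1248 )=8736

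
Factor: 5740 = 2^2 * 5^1*7^1*41^1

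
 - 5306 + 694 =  - 4612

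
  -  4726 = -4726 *1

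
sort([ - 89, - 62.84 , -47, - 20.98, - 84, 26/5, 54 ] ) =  [ - 89,-84,-62.84,  -  47, - 20.98,26/5,54]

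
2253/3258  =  751/1086 = 0.69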